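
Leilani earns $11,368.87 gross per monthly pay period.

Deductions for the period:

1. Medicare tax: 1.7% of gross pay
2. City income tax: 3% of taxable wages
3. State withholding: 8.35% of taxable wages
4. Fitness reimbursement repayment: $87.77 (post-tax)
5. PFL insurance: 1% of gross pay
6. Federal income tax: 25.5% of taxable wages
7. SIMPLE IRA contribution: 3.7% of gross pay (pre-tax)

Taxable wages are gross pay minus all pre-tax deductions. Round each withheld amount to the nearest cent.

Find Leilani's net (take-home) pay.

SIMPLE IRA contribution: $11,368.87 × 0.037 = $420.65
Taxable wages = $11,368.87 − $420.65 = $10,948.22
Federal income tax: $10,948.22 × 0.255 = $2,791.80
City income tax: $10,948.22 × 0.03 = $328.45
State withholding: $10,948.22 × 0.0835 = $914.18
PFL insurance: $11,368.87 × 0.01 = $113.69
Medicare tax: $11,368.87 × 0.017 = $193.27
Fitness reimbursement repayment: $87.77
Total deductions = $420.65 + $2,791.80 + $328.45 + $914.18 + $113.69 + $193.27 + $87.77 = $4,849.81
Net pay = $11,368.87 − $4,849.81 = $6,519.06

$6,519.06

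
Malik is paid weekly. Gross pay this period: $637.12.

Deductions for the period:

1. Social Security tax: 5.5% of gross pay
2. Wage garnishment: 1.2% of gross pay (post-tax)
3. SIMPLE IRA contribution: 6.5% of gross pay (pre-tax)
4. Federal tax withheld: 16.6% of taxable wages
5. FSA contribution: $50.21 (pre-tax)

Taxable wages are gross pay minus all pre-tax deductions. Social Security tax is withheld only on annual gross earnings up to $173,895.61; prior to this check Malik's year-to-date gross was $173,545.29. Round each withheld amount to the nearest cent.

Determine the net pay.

FSA contribution: $50.21
SIMPLE IRA contribution: $637.12 × 0.065 = $41.41
Pre-tax total = $50.21 + $41.41 = $91.62
Taxable wages = $637.12 − $91.62 = $545.50
Federal tax withheld: $545.50 × 0.166 = $90.55
Social Security tax: only $173,895.61 − $173,545.29 = $350.32 of this check is subject → $350.32 × 0.055 = $19.27
Wage garnishment: $637.12 × 0.012 = $7.65
Total deductions = $50.21 + $41.41 + $90.55 + $19.27 + $7.65 = $209.09
Net pay = $637.12 − $209.09 = $428.03

$428.03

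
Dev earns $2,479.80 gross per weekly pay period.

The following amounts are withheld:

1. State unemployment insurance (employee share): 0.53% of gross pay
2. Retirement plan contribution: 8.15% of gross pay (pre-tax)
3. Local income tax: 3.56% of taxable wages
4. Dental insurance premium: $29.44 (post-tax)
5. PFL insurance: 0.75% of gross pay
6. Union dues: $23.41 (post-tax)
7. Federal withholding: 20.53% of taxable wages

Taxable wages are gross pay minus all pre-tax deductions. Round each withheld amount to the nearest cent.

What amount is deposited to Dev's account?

Retirement plan contribution: $2,479.80 × 0.0815 = $202.10
Taxable wages = $2,479.80 − $202.10 = $2,277.70
Federal withholding: $2,277.70 × 0.2053 = $467.61
Local income tax: $2,277.70 × 0.0356 = $81.09
State unemployment insurance (employee share): $2,479.80 × 0.0053 = $13.14
PFL insurance: $2,479.80 × 0.0075 = $18.60
Union dues: $23.41
Dental insurance premium: $29.44
Total deductions = $202.10 + $467.61 + $81.09 + $13.14 + $18.60 + $23.41 + $29.44 = $835.39
Net pay = $2,479.80 − $835.39 = $1,644.41

$1,644.41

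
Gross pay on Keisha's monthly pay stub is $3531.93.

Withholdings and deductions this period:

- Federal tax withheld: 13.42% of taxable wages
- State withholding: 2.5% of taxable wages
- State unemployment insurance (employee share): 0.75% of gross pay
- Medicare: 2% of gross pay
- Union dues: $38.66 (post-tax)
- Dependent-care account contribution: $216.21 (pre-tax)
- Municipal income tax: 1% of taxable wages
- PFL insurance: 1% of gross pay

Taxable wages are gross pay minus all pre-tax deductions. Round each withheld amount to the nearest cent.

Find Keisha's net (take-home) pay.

$2583.59

Dependent-care account contribution: $216.21
Taxable wages = $3531.93 − $216.21 = $3315.72
Municipal income tax: $3315.72 × 0.01 = $33.16
State withholding: $3315.72 × 0.025 = $82.89
Federal tax withheld: $3315.72 × 0.1342 = $444.97
PFL insurance: $3531.93 × 0.01 = $35.32
State unemployment insurance (employee share): $3531.93 × 0.0075 = $26.49
Medicare: $3531.93 × 0.02 = $70.64
Union dues: $38.66
Total deductions = $216.21 + $33.16 + $82.89 + $444.97 + $35.32 + $26.49 + $70.64 + $38.66 = $948.34
Net pay = $3531.93 − $948.34 = $2583.59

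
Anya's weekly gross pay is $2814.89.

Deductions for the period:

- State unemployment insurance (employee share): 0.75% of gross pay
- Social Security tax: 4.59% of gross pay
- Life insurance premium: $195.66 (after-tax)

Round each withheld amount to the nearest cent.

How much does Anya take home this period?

State unemployment insurance (employee share): $2814.89 × 0.0075 = $21.11
Social Security tax: $2814.89 × 0.0459 = $129.20
Life insurance premium: $195.66
Total deductions = $21.11 + $129.20 + $195.66 = $345.97
Net pay = $2814.89 − $345.97 = $2468.92

$2468.92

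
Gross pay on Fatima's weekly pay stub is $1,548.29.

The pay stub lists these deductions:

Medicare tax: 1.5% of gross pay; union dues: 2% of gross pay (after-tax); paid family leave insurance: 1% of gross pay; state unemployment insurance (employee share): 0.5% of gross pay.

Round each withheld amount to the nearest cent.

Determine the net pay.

$1,470.88

State unemployment insurance (employee share): $1,548.29 × 0.005 = $7.74
Medicare tax: $1,548.29 × 0.015 = $23.22
Paid family leave insurance: $1,548.29 × 0.01 = $15.48
Union dues: $1,548.29 × 0.02 = $30.97
Total deductions = $7.74 + $23.22 + $15.48 + $30.97 = $77.41
Net pay = $1,548.29 − $77.41 = $1,470.88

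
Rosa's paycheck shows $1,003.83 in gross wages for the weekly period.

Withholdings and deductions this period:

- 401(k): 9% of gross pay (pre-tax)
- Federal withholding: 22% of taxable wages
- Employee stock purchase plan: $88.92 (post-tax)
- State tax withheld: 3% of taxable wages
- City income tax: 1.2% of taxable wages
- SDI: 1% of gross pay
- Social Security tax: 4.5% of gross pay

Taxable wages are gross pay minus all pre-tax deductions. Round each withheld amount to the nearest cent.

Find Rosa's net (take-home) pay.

401(k): $1,003.83 × 0.09 = $90.34
Taxable wages = $1,003.83 − $90.34 = $913.49
City income tax: $913.49 × 0.012 = $10.96
Federal withholding: $913.49 × 0.22 = $200.97
State tax withheld: $913.49 × 0.03 = $27.40
Social Security tax: $1,003.83 × 0.045 = $45.17
SDI: $1,003.83 × 0.01 = $10.04
Employee stock purchase plan: $88.92
Total deductions = $90.34 + $10.96 + $200.97 + $27.40 + $45.17 + $10.04 + $88.92 = $473.80
Net pay = $1,003.83 − $473.80 = $530.03

$530.03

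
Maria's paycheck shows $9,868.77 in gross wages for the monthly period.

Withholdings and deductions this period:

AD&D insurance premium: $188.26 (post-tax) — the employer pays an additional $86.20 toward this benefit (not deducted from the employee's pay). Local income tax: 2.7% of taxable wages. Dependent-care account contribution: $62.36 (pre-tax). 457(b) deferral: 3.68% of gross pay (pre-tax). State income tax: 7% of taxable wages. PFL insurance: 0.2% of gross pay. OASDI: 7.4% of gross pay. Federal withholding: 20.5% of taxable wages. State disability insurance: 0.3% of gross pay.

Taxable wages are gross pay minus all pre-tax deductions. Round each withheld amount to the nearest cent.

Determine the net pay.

$5,623.48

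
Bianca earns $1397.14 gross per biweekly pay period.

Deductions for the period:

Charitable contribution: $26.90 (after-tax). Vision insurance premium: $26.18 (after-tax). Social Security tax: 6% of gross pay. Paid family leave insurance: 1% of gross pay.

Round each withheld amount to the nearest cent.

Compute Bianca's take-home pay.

$1246.26

Paid family leave insurance: $1397.14 × 0.01 = $13.97
Social Security tax: $1397.14 × 0.06 = $83.83
Vision insurance premium: $26.18
Charitable contribution: $26.90
Total deductions = $13.97 + $83.83 + $26.18 + $26.90 = $150.88
Net pay = $1397.14 − $150.88 = $1246.26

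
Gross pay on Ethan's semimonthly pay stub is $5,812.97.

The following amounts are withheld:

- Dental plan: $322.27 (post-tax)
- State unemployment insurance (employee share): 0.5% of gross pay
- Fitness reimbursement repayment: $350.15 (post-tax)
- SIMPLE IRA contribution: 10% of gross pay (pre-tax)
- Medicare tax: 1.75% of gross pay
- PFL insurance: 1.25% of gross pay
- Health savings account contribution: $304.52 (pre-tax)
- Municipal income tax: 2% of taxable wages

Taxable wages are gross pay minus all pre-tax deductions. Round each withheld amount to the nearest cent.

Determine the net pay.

$3,952.74

SIMPLE IRA contribution: $5,812.97 × 0.1 = $581.30
Health savings account contribution: $304.52
Pre-tax total = $581.30 + $304.52 = $885.82
Taxable wages = $5,812.97 − $885.82 = $4,927.15
Municipal income tax: $4,927.15 × 0.02 = $98.54
PFL insurance: $5,812.97 × 0.0125 = $72.66
Medicare tax: $5,812.97 × 0.0175 = $101.73
State unemployment insurance (employee share): $5,812.97 × 0.005 = $29.06
Fitness reimbursement repayment: $350.15
Dental plan: $322.27
Total deductions = $581.30 + $304.52 + $98.54 + $72.66 + $101.73 + $29.06 + $350.15 + $322.27 = $1,860.23
Net pay = $5,812.97 − $1,860.23 = $3,952.74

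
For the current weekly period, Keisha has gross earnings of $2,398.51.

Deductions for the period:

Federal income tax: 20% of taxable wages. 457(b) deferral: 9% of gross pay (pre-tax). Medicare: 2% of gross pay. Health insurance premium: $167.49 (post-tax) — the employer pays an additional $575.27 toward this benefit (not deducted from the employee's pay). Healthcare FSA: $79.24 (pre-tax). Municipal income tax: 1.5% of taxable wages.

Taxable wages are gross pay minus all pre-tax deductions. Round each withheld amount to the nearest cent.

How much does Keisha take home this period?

457(b) deferral: $2,398.51 × 0.09 = $215.87
Healthcare FSA: $79.24
Pre-tax total = $215.87 + $79.24 = $295.11
Taxable wages = $2,398.51 − $295.11 = $2,103.40
Municipal income tax: $2,103.40 × 0.015 = $31.55
Federal income tax: $2,103.40 × 0.2 = $420.68
Medicare: $2,398.51 × 0.02 = $47.97
Health insurance premium: $167.49
(Employer's $575.27 toward health insurance premium is not withheld from the employee.)
Total deductions = $215.87 + $79.24 + $31.55 + $420.68 + $47.97 + $167.49 = $962.80
Net pay = $2,398.51 − $962.80 = $1,435.71

$1,435.71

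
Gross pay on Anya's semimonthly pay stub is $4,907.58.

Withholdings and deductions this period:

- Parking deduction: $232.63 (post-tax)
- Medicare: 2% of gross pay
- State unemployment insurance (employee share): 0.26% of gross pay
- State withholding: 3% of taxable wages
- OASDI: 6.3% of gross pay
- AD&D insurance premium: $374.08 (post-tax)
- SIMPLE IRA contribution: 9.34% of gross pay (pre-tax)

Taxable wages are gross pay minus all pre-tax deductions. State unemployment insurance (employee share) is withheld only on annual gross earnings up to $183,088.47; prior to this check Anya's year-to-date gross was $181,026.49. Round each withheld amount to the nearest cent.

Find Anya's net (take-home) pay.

$3,296.33

SIMPLE IRA contribution: $4,907.58 × 0.0934 = $458.37
Taxable wages = $4,907.58 − $458.37 = $4,449.21
State withholding: $4,449.21 × 0.03 = $133.48
Medicare: $4,907.58 × 0.02 = $98.15
OASDI: $4,907.58 × 0.063 = $309.18
State unemployment insurance (employee share): only $183,088.47 − $181,026.49 = $2,061.98 of this check is subject → $2,061.98 × 0.0026 = $5.36
AD&D insurance premium: $374.08
Parking deduction: $232.63
Total deductions = $458.37 + $133.48 + $98.15 + $309.18 + $5.36 + $374.08 + $232.63 = $1,611.25
Net pay = $4,907.58 − $1,611.25 = $3,296.33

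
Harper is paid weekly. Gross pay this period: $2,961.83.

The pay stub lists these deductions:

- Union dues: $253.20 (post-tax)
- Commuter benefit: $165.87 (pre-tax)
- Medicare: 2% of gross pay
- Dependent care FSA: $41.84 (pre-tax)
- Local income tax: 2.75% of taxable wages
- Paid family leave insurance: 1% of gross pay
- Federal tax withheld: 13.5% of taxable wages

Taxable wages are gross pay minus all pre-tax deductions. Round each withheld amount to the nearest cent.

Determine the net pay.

$1,964.51

Commuter benefit: $165.87
Dependent care FSA: $41.84
Pre-tax total = $165.87 + $41.84 = $207.71
Taxable wages = $2,961.83 − $207.71 = $2,754.12
Federal tax withheld: $2,754.12 × 0.135 = $371.81
Local income tax: $2,754.12 × 0.0275 = $75.74
Medicare: $2,961.83 × 0.02 = $59.24
Paid family leave insurance: $2,961.83 × 0.01 = $29.62
Union dues: $253.20
Total deductions = $165.87 + $41.84 + $371.81 + $75.74 + $59.24 + $29.62 + $253.20 = $997.32
Net pay = $2,961.83 − $997.32 = $1,964.51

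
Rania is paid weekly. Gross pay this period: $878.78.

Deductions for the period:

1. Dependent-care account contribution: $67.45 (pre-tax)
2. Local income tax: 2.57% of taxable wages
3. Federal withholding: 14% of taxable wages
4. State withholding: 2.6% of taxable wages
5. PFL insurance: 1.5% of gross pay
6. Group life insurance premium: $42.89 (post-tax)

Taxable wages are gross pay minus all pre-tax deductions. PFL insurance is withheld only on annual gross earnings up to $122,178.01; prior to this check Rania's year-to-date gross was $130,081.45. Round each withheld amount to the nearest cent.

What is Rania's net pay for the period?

$612.91

Dependent-care account contribution: $67.45
Taxable wages = $878.78 − $67.45 = $811.33
Local income tax: $811.33 × 0.0257 = $20.85
State withholding: $811.33 × 0.026 = $21.09
Federal withholding: $811.33 × 0.14 = $113.59
PFL insurance: annual cap $122,178.01 already reached (YTD $130,081.45), so $0.00
Group life insurance premium: $42.89
Total deductions = $67.45 + $20.85 + $21.09 + $113.59 + $0.00 + $42.89 = $265.87
Net pay = $878.78 − $265.87 = $612.91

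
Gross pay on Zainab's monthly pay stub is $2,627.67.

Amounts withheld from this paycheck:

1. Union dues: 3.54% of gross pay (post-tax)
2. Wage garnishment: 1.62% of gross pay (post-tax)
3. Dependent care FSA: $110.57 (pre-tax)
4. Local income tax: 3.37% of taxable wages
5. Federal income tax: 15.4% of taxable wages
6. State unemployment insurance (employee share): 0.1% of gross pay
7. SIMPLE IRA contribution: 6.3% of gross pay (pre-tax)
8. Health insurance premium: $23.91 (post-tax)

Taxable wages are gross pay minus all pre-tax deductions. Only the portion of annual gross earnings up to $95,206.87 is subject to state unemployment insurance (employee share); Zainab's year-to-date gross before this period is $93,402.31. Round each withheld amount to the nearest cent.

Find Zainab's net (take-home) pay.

$1,748.87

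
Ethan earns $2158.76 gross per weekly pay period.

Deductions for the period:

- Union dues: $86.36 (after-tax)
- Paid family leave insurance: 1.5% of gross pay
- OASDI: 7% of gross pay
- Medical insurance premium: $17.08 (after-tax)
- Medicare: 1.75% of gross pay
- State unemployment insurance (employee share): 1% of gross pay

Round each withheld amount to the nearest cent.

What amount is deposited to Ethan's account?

$1812.46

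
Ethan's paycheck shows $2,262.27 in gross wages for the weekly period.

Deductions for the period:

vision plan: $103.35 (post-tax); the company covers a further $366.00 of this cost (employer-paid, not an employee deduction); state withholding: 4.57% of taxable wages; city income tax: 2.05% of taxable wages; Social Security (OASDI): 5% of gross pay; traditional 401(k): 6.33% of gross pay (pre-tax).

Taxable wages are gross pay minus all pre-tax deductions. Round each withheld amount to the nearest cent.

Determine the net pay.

$1,762.33

Traditional 401(k): $2,262.27 × 0.0633 = $143.20
Taxable wages = $2,262.27 − $143.20 = $2,119.07
City income tax: $2,119.07 × 0.0205 = $43.44
State withholding: $2,119.07 × 0.0457 = $96.84
Social Security (OASDI): $2,262.27 × 0.05 = $113.11
Vision plan: $103.35
(Employer's $366.00 toward vision plan is not withheld from the employee.)
Total deductions = $143.20 + $43.44 + $96.84 + $113.11 + $103.35 = $499.94
Net pay = $2,262.27 − $499.94 = $1,762.33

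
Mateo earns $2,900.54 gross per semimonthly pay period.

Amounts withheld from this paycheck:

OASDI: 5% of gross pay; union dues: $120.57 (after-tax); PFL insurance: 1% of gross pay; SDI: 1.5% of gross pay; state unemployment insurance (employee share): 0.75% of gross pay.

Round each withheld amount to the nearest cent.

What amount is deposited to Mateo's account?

$2,540.67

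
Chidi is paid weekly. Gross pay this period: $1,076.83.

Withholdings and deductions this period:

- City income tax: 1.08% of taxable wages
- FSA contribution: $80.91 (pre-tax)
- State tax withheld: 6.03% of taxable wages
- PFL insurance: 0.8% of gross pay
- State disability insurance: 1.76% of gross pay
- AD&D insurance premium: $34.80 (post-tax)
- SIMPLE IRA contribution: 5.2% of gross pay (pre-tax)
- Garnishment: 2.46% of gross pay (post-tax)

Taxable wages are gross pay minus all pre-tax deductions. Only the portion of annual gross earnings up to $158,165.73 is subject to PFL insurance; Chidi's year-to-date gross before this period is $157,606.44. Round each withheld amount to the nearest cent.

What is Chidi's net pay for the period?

$788.38

SIMPLE IRA contribution: $1,076.83 × 0.052 = $56.00
FSA contribution: $80.91
Pre-tax total = $56.00 + $80.91 = $136.91
Taxable wages = $1,076.83 − $136.91 = $939.92
State tax withheld: $939.92 × 0.0603 = $56.68
City income tax: $939.92 × 0.0108 = $10.15
State disability insurance: $1,076.83 × 0.0176 = $18.95
PFL insurance: only $158,165.73 − $157,606.44 = $559.29 of this check is subject → $559.29 × 0.008 = $4.47
AD&D insurance premium: $34.80
Garnishment: $1,076.83 × 0.0246 = $26.49
Total deductions = $56.00 + $80.91 + $56.68 + $10.15 + $18.95 + $4.47 + $34.80 + $26.49 = $288.45
Net pay = $1,076.83 − $288.45 = $788.38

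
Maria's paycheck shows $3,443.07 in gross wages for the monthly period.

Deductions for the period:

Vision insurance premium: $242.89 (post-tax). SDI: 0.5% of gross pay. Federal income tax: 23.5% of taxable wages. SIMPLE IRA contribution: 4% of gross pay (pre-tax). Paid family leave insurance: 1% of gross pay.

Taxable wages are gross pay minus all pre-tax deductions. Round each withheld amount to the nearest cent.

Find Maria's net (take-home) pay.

SIMPLE IRA contribution: $3,443.07 × 0.04 = $137.72
Taxable wages = $3,443.07 − $137.72 = $3,305.35
Federal income tax: $3,305.35 × 0.235 = $776.76
Paid family leave insurance: $3,443.07 × 0.01 = $34.43
SDI: $3,443.07 × 0.005 = $17.22
Vision insurance premium: $242.89
Total deductions = $137.72 + $776.76 + $34.43 + $17.22 + $242.89 = $1,209.02
Net pay = $3,443.07 − $1,209.02 = $2,234.05

$2,234.05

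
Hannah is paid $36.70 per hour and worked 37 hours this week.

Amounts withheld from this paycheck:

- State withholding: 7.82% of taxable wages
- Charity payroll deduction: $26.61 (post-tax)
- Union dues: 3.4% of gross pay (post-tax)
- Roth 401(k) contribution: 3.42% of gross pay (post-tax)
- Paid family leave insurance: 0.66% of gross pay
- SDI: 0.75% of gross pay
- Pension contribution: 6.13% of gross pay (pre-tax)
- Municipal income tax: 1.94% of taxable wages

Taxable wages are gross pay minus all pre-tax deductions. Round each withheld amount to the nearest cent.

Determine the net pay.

Gross pay: 37 × $36.70 = $1,357.90
Pension contribution: $1,357.90 × 0.0613 = $83.24
Taxable wages = $1,357.90 − $83.24 = $1,274.66
State withholding: $1,274.66 × 0.0782 = $99.68
Municipal income tax: $1,274.66 × 0.0194 = $24.73
SDI: $1,357.90 × 0.0075 = $10.18
Paid family leave insurance: $1,357.90 × 0.0066 = $8.96
Union dues: $1,357.90 × 0.034 = $46.17
Charity payroll deduction: $26.61
Roth 401(k) contribution: $1,357.90 × 0.0342 = $46.44
Total deductions = $83.24 + $99.68 + $24.73 + $10.18 + $8.96 + $46.17 + $26.61 + $46.44 = $346.01
Net pay = $1,357.90 − $346.01 = $1,011.89

$1,011.89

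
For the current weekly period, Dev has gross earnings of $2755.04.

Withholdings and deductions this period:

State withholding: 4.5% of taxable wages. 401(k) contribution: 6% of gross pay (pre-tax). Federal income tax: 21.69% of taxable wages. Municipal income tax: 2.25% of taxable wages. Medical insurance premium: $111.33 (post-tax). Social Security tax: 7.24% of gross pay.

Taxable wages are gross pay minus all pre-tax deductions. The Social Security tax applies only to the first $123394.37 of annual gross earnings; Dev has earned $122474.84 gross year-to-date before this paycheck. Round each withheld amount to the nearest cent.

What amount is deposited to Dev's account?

401(k) contribution: $2755.04 × 0.06 = $165.30
Taxable wages = $2755.04 − $165.30 = $2589.74
Municipal income tax: $2589.74 × 0.0225 = $58.27
Federal income tax: $2589.74 × 0.2169 = $561.71
State withholding: $2589.74 × 0.045 = $116.54
Social Security tax: only $123394.37 − $122474.84 = $919.53 of this check is subject → $919.53 × 0.0724 = $66.57
Medical insurance premium: $111.33
Total deductions = $165.30 + $58.27 + $561.71 + $116.54 + $66.57 + $111.33 = $1079.72
Net pay = $2755.04 − $1079.72 = $1675.32

$1675.32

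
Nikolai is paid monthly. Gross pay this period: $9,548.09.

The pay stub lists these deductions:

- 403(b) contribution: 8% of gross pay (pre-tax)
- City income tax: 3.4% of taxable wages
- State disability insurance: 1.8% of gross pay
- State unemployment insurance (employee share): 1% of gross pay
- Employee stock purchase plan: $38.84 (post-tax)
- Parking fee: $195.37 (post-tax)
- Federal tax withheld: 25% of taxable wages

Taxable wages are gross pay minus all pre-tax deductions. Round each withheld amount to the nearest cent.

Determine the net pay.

$5,787.96

403(b) contribution: $9,548.09 × 0.08 = $763.85
Taxable wages = $9,548.09 − $763.85 = $8,784.24
City income tax: $8,784.24 × 0.034 = $298.66
Federal tax withheld: $8,784.24 × 0.25 = $2,196.06
State unemployment insurance (employee share): $9,548.09 × 0.01 = $95.48
State disability insurance: $9,548.09 × 0.018 = $171.87
Parking fee: $195.37
Employee stock purchase plan: $38.84
Total deductions = $763.85 + $298.66 + $2,196.06 + $95.48 + $171.87 + $195.37 + $38.84 = $3,760.13
Net pay = $9,548.09 − $3,760.13 = $5,787.96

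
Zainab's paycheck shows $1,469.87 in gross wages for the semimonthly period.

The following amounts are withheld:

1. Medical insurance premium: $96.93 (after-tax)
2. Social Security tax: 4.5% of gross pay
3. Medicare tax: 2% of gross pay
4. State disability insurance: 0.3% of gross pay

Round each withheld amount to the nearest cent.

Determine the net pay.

$1,272.99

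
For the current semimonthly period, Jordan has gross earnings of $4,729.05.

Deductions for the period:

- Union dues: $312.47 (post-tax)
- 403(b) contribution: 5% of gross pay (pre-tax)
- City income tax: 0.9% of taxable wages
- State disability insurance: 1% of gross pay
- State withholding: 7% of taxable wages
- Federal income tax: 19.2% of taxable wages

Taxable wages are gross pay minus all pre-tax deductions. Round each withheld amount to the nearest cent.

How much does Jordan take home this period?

403(b) contribution: $4,729.05 × 0.05 = $236.45
Taxable wages = $4,729.05 − $236.45 = $4,492.60
State withholding: $4,492.60 × 0.07 = $314.48
Federal income tax: $4,492.60 × 0.192 = $862.58
City income tax: $4,492.60 × 0.009 = $40.43
State disability insurance: $4,729.05 × 0.01 = $47.29
Union dues: $312.47
Total deductions = $236.45 + $314.48 + $862.58 + $40.43 + $47.29 + $312.47 = $1,813.70
Net pay = $4,729.05 − $1,813.70 = $2,915.35

$2,915.35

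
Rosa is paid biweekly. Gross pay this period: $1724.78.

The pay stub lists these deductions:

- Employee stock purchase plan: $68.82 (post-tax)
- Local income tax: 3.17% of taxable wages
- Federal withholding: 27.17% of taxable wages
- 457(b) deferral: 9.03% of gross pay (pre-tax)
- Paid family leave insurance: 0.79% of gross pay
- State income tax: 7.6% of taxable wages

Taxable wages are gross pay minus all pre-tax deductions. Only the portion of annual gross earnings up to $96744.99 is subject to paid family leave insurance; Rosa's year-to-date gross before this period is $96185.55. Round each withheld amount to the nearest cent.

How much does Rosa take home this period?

$900.49

457(b) deferral: $1724.78 × 0.0903 = $155.75
Taxable wages = $1724.78 − $155.75 = $1569.03
State income tax: $1569.03 × 0.076 = $119.25
Federal withholding: $1569.03 × 0.2717 = $426.31
Local income tax: $1569.03 × 0.0317 = $49.74
Paid family leave insurance: only $96744.99 − $96185.55 = $559.44 of this check is subject → $559.44 × 0.0079 = $4.42
Employee stock purchase plan: $68.82
Total deductions = $155.75 + $119.25 + $426.31 + $49.74 + $4.42 + $68.82 = $824.29
Net pay = $1724.78 − $824.29 = $900.49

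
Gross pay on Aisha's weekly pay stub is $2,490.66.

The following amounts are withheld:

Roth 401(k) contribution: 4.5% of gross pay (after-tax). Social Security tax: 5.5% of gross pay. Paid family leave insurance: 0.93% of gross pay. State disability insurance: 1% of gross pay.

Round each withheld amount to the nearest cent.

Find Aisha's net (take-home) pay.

$2,193.52

Paid family leave insurance: $2,490.66 × 0.0093 = $23.16
Social Security tax: $2,490.66 × 0.055 = $136.99
State disability insurance: $2,490.66 × 0.01 = $24.91
Roth 401(k) contribution: $2,490.66 × 0.045 = $112.08
Total deductions = $23.16 + $136.99 + $24.91 + $112.08 = $297.14
Net pay = $2,490.66 − $297.14 = $2,193.52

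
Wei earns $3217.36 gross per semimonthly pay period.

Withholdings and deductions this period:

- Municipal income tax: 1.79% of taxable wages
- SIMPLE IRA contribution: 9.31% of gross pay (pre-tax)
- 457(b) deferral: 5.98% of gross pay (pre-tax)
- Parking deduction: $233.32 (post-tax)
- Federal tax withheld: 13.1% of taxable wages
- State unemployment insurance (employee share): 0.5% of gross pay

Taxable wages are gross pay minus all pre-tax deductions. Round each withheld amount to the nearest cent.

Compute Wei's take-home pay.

$2070.19

457(b) deferral: $3217.36 × 0.0598 = $192.40
SIMPLE IRA contribution: $3217.36 × 0.0931 = $299.54
Pre-tax total = $192.40 + $299.54 = $491.94
Taxable wages = $3217.36 − $491.94 = $2725.42
Federal tax withheld: $2725.42 × 0.131 = $357.03
Municipal income tax: $2725.42 × 0.0179 = $48.79
State unemployment insurance (employee share): $3217.36 × 0.005 = $16.09
Parking deduction: $233.32
Total deductions = $192.40 + $299.54 + $357.03 + $48.79 + $16.09 + $233.32 = $1147.17
Net pay = $3217.36 − $1147.17 = $2070.19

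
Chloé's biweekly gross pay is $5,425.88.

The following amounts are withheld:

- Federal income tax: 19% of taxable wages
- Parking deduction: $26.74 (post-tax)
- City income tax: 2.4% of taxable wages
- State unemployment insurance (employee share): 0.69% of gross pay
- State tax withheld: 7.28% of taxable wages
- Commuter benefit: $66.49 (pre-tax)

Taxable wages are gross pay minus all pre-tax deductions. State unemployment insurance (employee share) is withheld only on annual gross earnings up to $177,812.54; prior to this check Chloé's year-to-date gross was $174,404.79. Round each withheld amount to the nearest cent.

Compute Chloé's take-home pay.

$3,772.07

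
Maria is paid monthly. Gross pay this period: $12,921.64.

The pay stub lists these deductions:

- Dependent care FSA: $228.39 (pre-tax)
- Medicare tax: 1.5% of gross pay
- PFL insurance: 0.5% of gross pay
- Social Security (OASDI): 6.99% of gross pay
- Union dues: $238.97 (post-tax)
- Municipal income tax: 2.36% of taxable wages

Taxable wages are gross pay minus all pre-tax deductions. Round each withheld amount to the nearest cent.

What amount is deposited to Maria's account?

$10,993.07

Dependent care FSA: $228.39
Taxable wages = $12,921.64 − $228.39 = $12,693.25
Municipal income tax: $12,693.25 × 0.0236 = $299.56
Medicare tax: $12,921.64 × 0.015 = $193.82
Social Security (OASDI): $12,921.64 × 0.0699 = $903.22
PFL insurance: $12,921.64 × 0.005 = $64.61
Union dues: $238.97
Total deductions = $228.39 + $299.56 + $193.82 + $903.22 + $64.61 + $238.97 = $1,928.57
Net pay = $12,921.64 − $1,928.57 = $10,993.07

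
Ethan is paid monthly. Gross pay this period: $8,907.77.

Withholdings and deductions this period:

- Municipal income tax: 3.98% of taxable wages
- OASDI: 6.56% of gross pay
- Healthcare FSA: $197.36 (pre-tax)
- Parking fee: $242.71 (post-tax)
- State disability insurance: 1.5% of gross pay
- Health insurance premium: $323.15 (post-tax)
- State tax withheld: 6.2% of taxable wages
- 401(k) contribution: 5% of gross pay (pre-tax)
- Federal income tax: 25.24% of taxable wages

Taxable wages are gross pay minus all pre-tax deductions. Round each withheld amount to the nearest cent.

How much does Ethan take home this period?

Healthcare FSA: $197.36
401(k) contribution: $8,907.77 × 0.05 = $445.39
Pre-tax total = $197.36 + $445.39 = $642.75
Taxable wages = $8,907.77 − $642.75 = $8,265.02
Municipal income tax: $8,265.02 × 0.0398 = $328.95
State tax withheld: $8,265.02 × 0.062 = $512.43
Federal income tax: $8,265.02 × 0.2524 = $2,086.09
OASDI: $8,907.77 × 0.0656 = $584.35
State disability insurance: $8,907.77 × 0.015 = $133.62
Health insurance premium: $323.15
Parking fee: $242.71
Total deductions = $197.36 + $445.39 + $328.95 + $512.43 + $2,086.09 + $584.35 + $133.62 + $323.15 + $242.71 = $4,854.05
Net pay = $8,907.77 − $4,854.05 = $4,053.72

$4,053.72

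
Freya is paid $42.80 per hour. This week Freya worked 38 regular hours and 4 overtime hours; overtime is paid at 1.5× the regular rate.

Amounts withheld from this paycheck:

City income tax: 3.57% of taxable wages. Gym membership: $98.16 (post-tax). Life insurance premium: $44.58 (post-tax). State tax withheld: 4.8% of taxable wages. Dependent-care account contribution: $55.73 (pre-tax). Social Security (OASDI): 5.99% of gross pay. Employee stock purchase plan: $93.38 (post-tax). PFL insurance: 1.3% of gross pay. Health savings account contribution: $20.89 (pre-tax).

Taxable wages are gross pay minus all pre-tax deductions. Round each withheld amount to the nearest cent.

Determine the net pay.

$1281.97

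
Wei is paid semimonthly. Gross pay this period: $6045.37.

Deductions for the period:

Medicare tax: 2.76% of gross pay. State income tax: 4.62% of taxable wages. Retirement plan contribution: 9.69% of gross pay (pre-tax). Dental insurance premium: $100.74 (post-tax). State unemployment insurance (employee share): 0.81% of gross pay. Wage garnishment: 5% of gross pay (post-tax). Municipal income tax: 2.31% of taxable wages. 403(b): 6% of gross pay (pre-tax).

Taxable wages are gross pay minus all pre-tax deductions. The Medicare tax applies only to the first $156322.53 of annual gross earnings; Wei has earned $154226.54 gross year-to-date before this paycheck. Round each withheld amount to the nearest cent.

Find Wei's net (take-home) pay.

$4233.81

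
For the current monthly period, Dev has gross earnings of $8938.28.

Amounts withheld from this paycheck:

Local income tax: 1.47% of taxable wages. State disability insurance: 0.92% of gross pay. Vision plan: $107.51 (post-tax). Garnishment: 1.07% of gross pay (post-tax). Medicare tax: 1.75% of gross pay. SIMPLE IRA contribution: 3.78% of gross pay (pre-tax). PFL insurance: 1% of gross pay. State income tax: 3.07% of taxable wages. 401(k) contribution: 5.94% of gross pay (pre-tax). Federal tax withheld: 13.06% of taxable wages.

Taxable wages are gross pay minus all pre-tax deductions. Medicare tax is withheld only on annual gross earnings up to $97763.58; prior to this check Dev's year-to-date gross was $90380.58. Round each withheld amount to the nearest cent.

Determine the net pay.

$6145.30

401(k) contribution: $8938.28 × 0.0594 = $530.93
SIMPLE IRA contribution: $8938.28 × 0.0378 = $337.87
Pre-tax total = $530.93 + $337.87 = $868.80
Taxable wages = $8938.28 − $868.80 = $8069.48
State income tax: $8069.48 × 0.0307 = $247.73
Local income tax: $8069.48 × 0.0147 = $118.62
Federal tax withheld: $8069.48 × 0.1306 = $1053.87
PFL insurance: $8938.28 × 0.01 = $89.38
State disability insurance: $8938.28 × 0.0092 = $82.23
Medicare tax: only $97763.58 − $90380.58 = $7383.00 of this check is subject → $7383.00 × 0.0175 = $129.20
Garnishment: $8938.28 × 0.0107 = $95.64
Vision plan: $107.51
Total deductions = $530.93 + $337.87 + $247.73 + $118.62 + $1053.87 + $89.38 + $82.23 + $129.20 + $95.64 + $107.51 = $2792.98
Net pay = $8938.28 − $2792.98 = $6145.30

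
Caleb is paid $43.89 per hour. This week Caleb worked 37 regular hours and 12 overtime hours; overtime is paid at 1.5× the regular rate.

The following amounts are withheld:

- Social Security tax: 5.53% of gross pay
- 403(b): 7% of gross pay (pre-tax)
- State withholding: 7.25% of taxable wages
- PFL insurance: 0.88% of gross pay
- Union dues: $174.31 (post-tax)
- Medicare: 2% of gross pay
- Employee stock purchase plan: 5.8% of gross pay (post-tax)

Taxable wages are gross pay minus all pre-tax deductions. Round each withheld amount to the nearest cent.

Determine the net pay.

$1564.88

Regular pay: 37 × $43.89 = $1623.93
Overtime pay: 12 × $43.89 × 1.5 = $790.02
Gross pay = $1623.93 + $790.02 = $2413.95
403(b): $2413.95 × 0.07 = $168.98
Taxable wages = $2413.95 − $168.98 = $2244.97
State withholding: $2244.97 × 0.0725 = $162.76
Medicare: $2413.95 × 0.02 = $48.28
Social Security tax: $2413.95 × 0.0553 = $133.49
PFL insurance: $2413.95 × 0.0088 = $21.24
Union dues: $174.31
Employee stock purchase plan: $2413.95 × 0.058 = $140.01
Total deductions = $168.98 + $162.76 + $48.28 + $133.49 + $21.24 + $174.31 + $140.01 = $849.07
Net pay = $2413.95 − $849.07 = $1564.88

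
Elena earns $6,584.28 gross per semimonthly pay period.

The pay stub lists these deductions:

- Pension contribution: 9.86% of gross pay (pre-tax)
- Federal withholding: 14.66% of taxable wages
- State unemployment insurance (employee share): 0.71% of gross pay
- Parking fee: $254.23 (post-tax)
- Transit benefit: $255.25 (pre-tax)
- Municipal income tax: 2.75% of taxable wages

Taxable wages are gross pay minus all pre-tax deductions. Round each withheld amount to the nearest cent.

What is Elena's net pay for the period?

Pension contribution: $6,584.28 × 0.0986 = $649.21
Transit benefit: $255.25
Pre-tax total = $649.21 + $255.25 = $904.46
Taxable wages = $6,584.28 − $904.46 = $5,679.82
Federal withholding: $5,679.82 × 0.1466 = $832.66
Municipal income tax: $5,679.82 × 0.0275 = $156.20
State unemployment insurance (employee share): $6,584.28 × 0.0071 = $46.75
Parking fee: $254.23
Total deductions = $649.21 + $255.25 + $832.66 + $156.20 + $46.75 + $254.23 = $2,194.30
Net pay = $6,584.28 − $2,194.30 = $4,389.98

$4,389.98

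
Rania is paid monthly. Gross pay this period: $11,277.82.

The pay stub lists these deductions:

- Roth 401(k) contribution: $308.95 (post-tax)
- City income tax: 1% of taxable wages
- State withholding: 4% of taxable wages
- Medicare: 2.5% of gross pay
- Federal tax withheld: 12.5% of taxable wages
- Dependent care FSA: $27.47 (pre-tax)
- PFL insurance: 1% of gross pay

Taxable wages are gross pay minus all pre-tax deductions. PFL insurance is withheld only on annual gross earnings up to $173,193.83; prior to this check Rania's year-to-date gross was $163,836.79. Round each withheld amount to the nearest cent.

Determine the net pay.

$8,597.08

Dependent care FSA: $27.47
Taxable wages = $11,277.82 − $27.47 = $11,250.35
Federal tax withheld: $11,250.35 × 0.125 = $1,406.29
State withholding: $11,250.35 × 0.04 = $450.01
City income tax: $11,250.35 × 0.01 = $112.50
Medicare: $11,277.82 × 0.025 = $281.95
PFL insurance: only $173,193.83 − $163,836.79 = $9,357.04 of this check is subject → $9,357.04 × 0.01 = $93.57
Roth 401(k) contribution: $308.95
Total deductions = $27.47 + $1,406.29 + $450.01 + $112.50 + $281.95 + $93.57 + $308.95 = $2,680.74
Net pay = $11,277.82 − $2,680.74 = $8,597.08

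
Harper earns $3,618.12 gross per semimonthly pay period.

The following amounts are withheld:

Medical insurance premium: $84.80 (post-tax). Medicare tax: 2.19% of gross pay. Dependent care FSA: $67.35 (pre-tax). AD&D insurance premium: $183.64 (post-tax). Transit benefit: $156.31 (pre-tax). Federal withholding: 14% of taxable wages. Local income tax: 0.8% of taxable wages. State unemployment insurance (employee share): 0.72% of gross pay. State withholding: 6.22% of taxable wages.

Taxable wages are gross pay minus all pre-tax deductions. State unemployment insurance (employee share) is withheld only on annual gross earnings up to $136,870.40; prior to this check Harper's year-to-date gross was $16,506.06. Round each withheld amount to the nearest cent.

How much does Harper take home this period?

$2,307.21

Transit benefit: $156.31
Dependent care FSA: $67.35
Pre-tax total = $156.31 + $67.35 = $223.66
Taxable wages = $3,618.12 − $223.66 = $3,394.46
Local income tax: $3,394.46 × 0.008 = $27.16
State withholding: $3,394.46 × 0.0622 = $211.14
Federal withholding: $3,394.46 × 0.14 = $475.22
Medicare tax: $3,618.12 × 0.0219 = $79.24
State unemployment insurance (employee share): cap not yet reached, full $3,618.12 is subject → $3,618.12 × 0.0072 = $26.05
Medical insurance premium: $84.80
AD&D insurance premium: $183.64
Total deductions = $156.31 + $67.35 + $27.16 + $211.14 + $475.22 + $79.24 + $26.05 + $84.80 + $183.64 = $1,310.91
Net pay = $3,618.12 − $1,310.91 = $2,307.21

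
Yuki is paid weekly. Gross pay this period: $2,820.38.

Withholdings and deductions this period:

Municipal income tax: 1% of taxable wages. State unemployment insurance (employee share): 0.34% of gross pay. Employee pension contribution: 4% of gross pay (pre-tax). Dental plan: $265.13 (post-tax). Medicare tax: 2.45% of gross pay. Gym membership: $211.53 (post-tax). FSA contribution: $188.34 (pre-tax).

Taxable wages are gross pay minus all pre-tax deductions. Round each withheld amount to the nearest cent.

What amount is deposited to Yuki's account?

Employee pension contribution: $2,820.38 × 0.04 = $112.82
FSA contribution: $188.34
Pre-tax total = $112.82 + $188.34 = $301.16
Taxable wages = $2,820.38 − $301.16 = $2,519.22
Municipal income tax: $2,519.22 × 0.01 = $25.19
State unemployment insurance (employee share): $2,820.38 × 0.0034 = $9.59
Medicare tax: $2,820.38 × 0.0245 = $69.10
Dental plan: $265.13
Gym membership: $211.53
Total deductions = $112.82 + $188.34 + $25.19 + $9.59 + $69.10 + $265.13 + $211.53 = $881.70
Net pay = $2,820.38 − $881.70 = $1,938.68

$1,938.68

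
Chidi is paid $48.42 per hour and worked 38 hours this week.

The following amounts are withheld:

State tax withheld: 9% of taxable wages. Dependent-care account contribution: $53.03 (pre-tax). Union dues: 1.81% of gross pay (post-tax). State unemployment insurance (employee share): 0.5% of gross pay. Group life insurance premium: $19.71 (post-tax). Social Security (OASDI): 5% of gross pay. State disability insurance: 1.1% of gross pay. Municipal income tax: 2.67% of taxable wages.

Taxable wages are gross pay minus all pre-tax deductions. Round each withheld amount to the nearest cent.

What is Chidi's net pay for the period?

Gross pay: 38 × $48.42 = $1839.96
Dependent-care account contribution: $53.03
Taxable wages = $1839.96 − $53.03 = $1786.93
State tax withheld: $1786.93 × 0.09 = $160.82
Municipal income tax: $1786.93 × 0.0267 = $47.71
State unemployment insurance (employee share): $1839.96 × 0.005 = $9.20
Social Security (OASDI): $1839.96 × 0.05 = $92.00
State disability insurance: $1839.96 × 0.011 = $20.24
Union dues: $1839.96 × 0.0181 = $33.30
Group life insurance premium: $19.71
Total deductions = $53.03 + $160.82 + $47.71 + $9.20 + $92.00 + $20.24 + $33.30 + $19.71 = $436.01
Net pay = $1839.96 − $436.01 = $1403.95

$1403.95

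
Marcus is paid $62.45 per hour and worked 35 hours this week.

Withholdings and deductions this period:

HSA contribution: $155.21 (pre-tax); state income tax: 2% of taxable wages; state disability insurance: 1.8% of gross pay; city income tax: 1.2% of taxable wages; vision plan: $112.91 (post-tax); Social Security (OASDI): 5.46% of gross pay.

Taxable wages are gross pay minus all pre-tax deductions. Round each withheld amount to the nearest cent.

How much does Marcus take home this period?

$1,693.97

Gross pay: 35 × $62.45 = $2,185.75
HSA contribution: $155.21
Taxable wages = $2,185.75 − $155.21 = $2,030.54
State income tax: $2,030.54 × 0.02 = $40.61
City income tax: $2,030.54 × 0.012 = $24.37
State disability insurance: $2,185.75 × 0.018 = $39.34
Social Security (OASDI): $2,185.75 × 0.0546 = $119.34
Vision plan: $112.91
Total deductions = $155.21 + $40.61 + $24.37 + $39.34 + $119.34 + $112.91 = $491.78
Net pay = $2,185.75 − $491.78 = $1,693.97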